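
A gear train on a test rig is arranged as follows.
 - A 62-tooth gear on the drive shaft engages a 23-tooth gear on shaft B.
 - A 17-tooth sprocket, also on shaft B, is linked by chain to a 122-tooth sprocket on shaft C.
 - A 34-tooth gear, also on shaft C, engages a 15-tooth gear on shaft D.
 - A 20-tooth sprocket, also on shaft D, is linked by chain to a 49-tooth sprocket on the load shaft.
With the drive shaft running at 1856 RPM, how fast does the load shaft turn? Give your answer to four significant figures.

645.0 RPM

Gear mesh: ratio = 23/62 = 0.37097, so shaft B turns at 1856 / 0.37097 = 5003.1 RPM.
Chain: ratio = 122/17 = 7.1765, so shaft C turns at 5003.1 / 7.1765 = 697.16 RPM.
Gear mesh: ratio = 15/34 = 0.44118, so shaft D turns at 697.16 / 0.44118 = 1580.2 RPM.
Chain: ratio = 49/20 = 2.45, so the load shaft turns at 1580.2 / 2.45 = 644.99 RPM.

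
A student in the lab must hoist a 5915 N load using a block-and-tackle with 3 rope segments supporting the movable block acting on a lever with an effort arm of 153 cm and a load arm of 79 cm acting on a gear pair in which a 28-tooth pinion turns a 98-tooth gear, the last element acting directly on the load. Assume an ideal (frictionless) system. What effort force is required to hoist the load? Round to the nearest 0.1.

Block-and-tackle MA = number of supporting rope parts = 3.
Lever MA = effort arm / load arm = 153/79 = 1.9367.
Gear pair MA = 98/28 = 3.5.
Combined ideal MA = 3 × 1.9367 × 3.5 = 20.335.
Effort = load / MA = 5915 / 20.335 = 290.87 N.

290.9 N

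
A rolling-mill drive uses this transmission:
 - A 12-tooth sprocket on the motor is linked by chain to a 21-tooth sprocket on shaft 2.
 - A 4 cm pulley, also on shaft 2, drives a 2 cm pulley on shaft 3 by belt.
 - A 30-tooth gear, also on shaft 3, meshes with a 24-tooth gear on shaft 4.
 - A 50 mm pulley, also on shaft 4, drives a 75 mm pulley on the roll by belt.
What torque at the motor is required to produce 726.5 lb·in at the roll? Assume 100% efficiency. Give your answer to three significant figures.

Overall ratio R = 1.75 × 0.5 × 0.8 × 1.5 = 1.05.
Input torque = output torque / R = 726.5 / 1.05 = 691.9 lb·in.

692 lb·in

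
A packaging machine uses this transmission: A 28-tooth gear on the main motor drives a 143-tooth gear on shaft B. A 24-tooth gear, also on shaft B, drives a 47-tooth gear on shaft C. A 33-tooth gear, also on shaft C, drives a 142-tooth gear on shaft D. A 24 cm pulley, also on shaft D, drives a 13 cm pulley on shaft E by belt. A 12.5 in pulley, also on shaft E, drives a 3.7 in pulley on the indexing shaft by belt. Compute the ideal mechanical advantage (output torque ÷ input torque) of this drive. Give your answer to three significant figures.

Each stage contributes driven/driver: gear mesh 143/28 = 5.1071, gear mesh 47/24 = 1.9583, gear mesh 142/33 = 4.303, belt 13/24 = 0.54167, belt 3.7/12.5 = 0.296.
Overall: 5.1071 × 1.9583 × 4.303 × 0.54167 × 0.296 = 6.9002.

6.90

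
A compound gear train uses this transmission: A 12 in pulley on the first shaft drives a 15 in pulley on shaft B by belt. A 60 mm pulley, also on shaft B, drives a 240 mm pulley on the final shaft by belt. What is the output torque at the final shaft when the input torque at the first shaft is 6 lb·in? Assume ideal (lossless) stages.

30 lb·in

belt 15/12 = 1.25 → τ = 6·1.25 = 7.5 lb·in
belt 240/60 = 4 → τ = 7.5·4 = 30 lb·in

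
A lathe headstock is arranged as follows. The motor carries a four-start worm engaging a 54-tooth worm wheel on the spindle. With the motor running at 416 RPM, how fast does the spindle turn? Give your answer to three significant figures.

Worm: ratio = 54/4 = 13.5, so the spindle turns at 416 / 13.5 = 30.815 RPM.

30.8 RPM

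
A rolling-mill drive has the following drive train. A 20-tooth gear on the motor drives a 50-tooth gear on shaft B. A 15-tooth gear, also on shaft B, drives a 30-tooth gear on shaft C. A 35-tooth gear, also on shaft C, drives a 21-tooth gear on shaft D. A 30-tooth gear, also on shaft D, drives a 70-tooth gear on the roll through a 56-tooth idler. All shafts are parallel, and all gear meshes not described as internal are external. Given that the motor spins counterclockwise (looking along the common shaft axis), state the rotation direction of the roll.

clockwise

the motor → shaft B: external mesh, 1 reversal → CW.
shaft B → shaft C: external mesh, 1 reversal → CCW.
shaft C → shaft D: external mesh, 1 reversal → CW.
shaft D → the roll: driver → idler → driven is 2 external meshes, 2 reversals → CW.
5 reversals in total — an odd number — so the roll turns opposite to the motor.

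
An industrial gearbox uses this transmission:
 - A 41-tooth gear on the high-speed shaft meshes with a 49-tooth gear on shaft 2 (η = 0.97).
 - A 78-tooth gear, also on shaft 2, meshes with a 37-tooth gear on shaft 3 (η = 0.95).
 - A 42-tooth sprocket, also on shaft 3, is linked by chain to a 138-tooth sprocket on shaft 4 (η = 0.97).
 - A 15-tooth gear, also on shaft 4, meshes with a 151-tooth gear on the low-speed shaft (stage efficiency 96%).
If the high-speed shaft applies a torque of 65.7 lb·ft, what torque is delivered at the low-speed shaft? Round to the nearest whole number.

1057 lb·ft

Gear mesh: ratio = 49/41 = 1.1951; torque at shaft 2 = 65.7 × 1.1951 × 0.97 = 76.164 lb·ft.
Gear mesh: ratio = 37/78 = 0.47436; torque at shaft 3 = 76.164 × 0.47436 × 0.95 = 34.323 lb·ft.
Chain: ratio = 138/42 = 3.2857; torque at shaft 4 = 34.323 × 3.2857 × 0.97 = 109.39 lb·ft.
Gear mesh: ratio = 151/15 = 10.067; torque at the low-speed shaft = 109.39 × 10.067 × 0.96 = 1057.2 lb·ft.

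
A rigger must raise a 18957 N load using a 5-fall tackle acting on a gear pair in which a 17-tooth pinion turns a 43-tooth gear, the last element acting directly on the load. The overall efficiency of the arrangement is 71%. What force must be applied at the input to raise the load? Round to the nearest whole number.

Block-and-tackle MA = number of supporting rope parts = 5.
Gear pair MA = 43/17 = 2.5294.
Combined ideal MA = 5 × 2.5294 = 12.647.
Actual MA = 12.647 × 0.71 = 8.9794.
Effort = load / actual MA = 18957 / 8.9794 = 2111.2 N.

2111 N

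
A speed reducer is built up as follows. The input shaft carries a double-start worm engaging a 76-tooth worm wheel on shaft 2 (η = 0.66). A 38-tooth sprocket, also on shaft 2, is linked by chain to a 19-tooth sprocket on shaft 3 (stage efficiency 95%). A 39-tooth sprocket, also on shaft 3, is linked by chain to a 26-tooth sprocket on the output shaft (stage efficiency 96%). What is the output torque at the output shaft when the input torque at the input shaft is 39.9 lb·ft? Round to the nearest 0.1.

worm 76/2 = 38 → τ = 39.9·38·0.66 = 1000.7 lb·ft
chain 19/38 = 0.5 → τ = 1000.7·0.5·0.95 = 475.33 lb·ft
chain 26/39 = 0.66667 → τ = 475.33·0.66667·0.96 = 304.21 lb·ft

304.2 lb·ft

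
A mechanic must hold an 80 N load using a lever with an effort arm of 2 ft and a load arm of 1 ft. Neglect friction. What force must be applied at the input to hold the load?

40 N

Lever MA = effort arm / load arm = 2/1 = 2.
Effort = load / MA = 80 / 2 = 40 N.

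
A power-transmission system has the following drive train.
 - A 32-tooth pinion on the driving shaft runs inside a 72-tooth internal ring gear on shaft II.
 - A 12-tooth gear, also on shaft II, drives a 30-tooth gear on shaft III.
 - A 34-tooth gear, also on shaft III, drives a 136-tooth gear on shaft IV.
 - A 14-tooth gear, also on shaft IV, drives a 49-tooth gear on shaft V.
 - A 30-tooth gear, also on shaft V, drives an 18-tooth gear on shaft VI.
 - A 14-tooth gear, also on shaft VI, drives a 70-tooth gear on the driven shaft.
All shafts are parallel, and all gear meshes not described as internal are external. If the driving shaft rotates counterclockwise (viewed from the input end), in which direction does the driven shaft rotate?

the driving shaft → shaft II: internal mesh, same direction → CCW.
shaft II → shaft III: external mesh, 1 reversal → CW.
shaft III → shaft IV: external mesh, 1 reversal → CCW.
shaft IV → shaft V: external mesh, 1 reversal → CW.
shaft V → shaft VI: external mesh, 1 reversal → CCW.
shaft VI → the driven shaft: external mesh, 1 reversal → CW.
5 reversals in total — an odd number — so the driven shaft turns opposite to the driving shaft.

clockwise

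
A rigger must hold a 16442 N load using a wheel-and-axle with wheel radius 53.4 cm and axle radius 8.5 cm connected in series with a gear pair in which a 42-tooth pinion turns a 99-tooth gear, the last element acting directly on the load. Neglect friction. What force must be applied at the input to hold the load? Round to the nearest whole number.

1110 N

Wheel-and-axle MA = R/r = 53.4/8.5 = 6.2824.
Gear pair MA = 99/42 = 2.3571.
Combined ideal MA = 6.2824 × 2.3571 = 14.808.
Effort = load / MA = 16442 / 14.808 = 1110.3 N.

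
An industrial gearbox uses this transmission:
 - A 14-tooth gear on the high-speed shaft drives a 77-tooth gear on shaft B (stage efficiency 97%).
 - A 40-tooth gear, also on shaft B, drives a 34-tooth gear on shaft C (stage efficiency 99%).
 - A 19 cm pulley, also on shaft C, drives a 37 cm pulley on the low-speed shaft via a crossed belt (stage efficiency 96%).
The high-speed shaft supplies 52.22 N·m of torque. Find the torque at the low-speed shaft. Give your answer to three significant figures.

438 N·m

Gear mesh: ratio = 77/14 = 5.5; torque at shaft B = 52.22 × 5.5 × 0.97 = 278.59 N·m.
Gear mesh: ratio = 34/40 = 0.85; torque at shaft C = 278.59 × 0.85 × 0.99 = 234.44 N·m.
Belt: ratio = 37/19 = 1.9474; torque at the low-speed shaft = 234.44 × 1.9474 × 0.96 = 438.27 N·m.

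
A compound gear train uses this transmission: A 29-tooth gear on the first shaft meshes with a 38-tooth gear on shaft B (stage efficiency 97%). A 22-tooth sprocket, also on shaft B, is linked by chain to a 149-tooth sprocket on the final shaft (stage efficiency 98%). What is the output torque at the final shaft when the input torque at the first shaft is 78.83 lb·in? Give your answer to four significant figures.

Gear mesh: ratio = 38/29 = 1.3103; torque at shaft B = 78.83 × 1.3103 × 0.97 = 100.2 lb·in.
Chain: ratio = 149/22 = 6.7727; torque at the final shaft = 100.2 × 6.7727 × 0.98 = 665.03 lb·in.

665.0 lb·in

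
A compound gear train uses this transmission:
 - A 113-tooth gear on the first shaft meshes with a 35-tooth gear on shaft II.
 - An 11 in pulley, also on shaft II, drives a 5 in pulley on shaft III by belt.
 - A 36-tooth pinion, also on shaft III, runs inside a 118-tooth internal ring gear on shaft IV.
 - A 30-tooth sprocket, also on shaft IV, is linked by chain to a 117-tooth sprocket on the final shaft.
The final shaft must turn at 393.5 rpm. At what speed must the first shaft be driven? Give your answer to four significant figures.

708.2 rpm

Overall ratio R = 0.30973 × 0.45455 × 3.2778 × 3.9 = 1.7997.
Required input speed = output speed × R = 393.5 × 1.7997 = 708.2 rpm.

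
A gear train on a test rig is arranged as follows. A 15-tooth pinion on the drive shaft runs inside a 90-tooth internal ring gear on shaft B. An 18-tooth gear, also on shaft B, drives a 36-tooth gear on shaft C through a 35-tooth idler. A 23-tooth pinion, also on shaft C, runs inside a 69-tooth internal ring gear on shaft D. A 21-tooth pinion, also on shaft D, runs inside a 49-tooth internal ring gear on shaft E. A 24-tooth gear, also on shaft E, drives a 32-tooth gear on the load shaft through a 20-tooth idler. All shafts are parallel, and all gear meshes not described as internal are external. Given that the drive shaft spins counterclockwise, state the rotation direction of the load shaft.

the drive shaft → shaft B: internal mesh, same direction → CCW.
shaft B → shaft C: driver → idler → driven is 2 external meshes, 2 reversals → CCW.
shaft C → shaft D: internal mesh, same direction → CCW.
shaft D → shaft E: internal mesh, same direction → CCW.
shaft E → the load shaft: driver → idler → driven is 2 external meshes, 2 reversals → CCW.
4 reversals in total — an even number — so the load shaft turns the same way as the drive shaft.

counterclockwise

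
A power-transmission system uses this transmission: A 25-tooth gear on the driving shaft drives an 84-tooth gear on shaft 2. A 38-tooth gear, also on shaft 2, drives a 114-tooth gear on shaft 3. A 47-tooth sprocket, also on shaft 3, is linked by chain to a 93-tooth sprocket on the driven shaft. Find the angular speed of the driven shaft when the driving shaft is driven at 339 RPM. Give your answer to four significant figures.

Gear mesh: ratio = 84/25 = 3.36, so shaft 2 turns at 339 / 3.36 = 100.89 RPM.
Gear mesh: ratio = 114/38 = 3, so shaft 3 turns at 100.89 / 3 = 33.631 RPM.
Chain: ratio = 93/47 = 1.9787, so the driven shaft turns at 33.631 / 1.9787 = 16.996 RPM.

17.00 RPM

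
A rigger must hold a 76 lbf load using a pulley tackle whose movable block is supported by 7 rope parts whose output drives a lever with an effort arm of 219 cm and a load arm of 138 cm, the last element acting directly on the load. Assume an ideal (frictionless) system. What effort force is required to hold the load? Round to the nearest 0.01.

6.84 lbf

Block-and-tackle MA = number of supporting rope parts = 7.
Lever MA = effort arm / load arm = 219/138 = 1.587.
Combined ideal MA = 7 × 1.587 = 11.109.
Effort = load / MA = 76 / 11.109 = 6.8415 lbf.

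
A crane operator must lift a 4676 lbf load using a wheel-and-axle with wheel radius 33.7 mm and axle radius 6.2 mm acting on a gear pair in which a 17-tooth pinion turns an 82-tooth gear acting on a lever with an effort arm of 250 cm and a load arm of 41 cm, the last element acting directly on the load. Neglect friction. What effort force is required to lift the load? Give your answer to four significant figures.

29.25 lbf

Wheel-and-axle MA = R/r = 33.7/6.2 = 5.4355.
Gear pair MA = 82/17 = 4.8235.
Lever MA = effort arm / load arm = 250/41 = 6.0976.
Combined ideal MA = 5.4355 × 4.8235 × 6.0976 = 159.87.
Effort = load / MA = 4676 / 159.87 = 29.249 lbf.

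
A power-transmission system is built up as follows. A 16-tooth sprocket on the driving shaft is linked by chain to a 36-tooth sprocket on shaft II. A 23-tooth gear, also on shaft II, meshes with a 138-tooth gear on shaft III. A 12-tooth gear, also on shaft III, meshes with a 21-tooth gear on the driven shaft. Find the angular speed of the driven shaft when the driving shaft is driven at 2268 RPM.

96 RPM

Chain: ratio = 36/16 = 2.25, so shaft II turns at 2268 / 2.25 = 1008 RPM.
Gear mesh: ratio = 138/23 = 6, so shaft III turns at 1008 / 6 = 168 RPM.
Gear mesh: ratio = 21/12 = 1.75, so the driven shaft turns at 168 / 1.75 = 96 RPM.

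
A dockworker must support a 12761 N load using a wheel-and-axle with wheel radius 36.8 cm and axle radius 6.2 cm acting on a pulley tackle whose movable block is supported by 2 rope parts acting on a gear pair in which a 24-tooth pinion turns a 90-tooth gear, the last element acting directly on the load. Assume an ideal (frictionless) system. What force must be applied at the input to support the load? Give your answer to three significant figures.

Wheel-and-axle MA = R/r = 36.8/6.2 = 5.9355.
Block-and-tackle MA = number of supporting rope parts = 2.
Gear pair MA = 90/24 = 3.75.
Combined ideal MA = 5.9355 × 2 × 3.75 = 44.516.
Effort = load / MA = 12761 / 44.516 = 286.66 N.

287 N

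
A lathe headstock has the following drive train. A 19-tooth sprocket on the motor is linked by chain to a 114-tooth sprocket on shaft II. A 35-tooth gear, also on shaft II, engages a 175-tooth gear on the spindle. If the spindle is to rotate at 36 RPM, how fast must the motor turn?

Overall ratio R = 6 × 5 = 30.
Required input speed = output speed × R = 36 × 30 = 1080 RPM.

1080 RPM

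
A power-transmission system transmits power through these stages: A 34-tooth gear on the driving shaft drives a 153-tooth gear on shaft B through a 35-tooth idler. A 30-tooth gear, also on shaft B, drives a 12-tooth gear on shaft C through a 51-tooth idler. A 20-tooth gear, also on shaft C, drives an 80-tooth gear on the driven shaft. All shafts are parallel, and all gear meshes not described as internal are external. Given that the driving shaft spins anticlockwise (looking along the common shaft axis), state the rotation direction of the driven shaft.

clockwise

the driving shaft → shaft B: driver → idler → driven is 2 external meshes, 2 reversals → CCW.
shaft B → shaft C: driver → idler → driven is 2 external meshes, 2 reversals → CCW.
shaft C → the driven shaft: external mesh, 1 reversal → CW.
5 reversals in total — an odd number — so the driven shaft turns opposite to the driving shaft.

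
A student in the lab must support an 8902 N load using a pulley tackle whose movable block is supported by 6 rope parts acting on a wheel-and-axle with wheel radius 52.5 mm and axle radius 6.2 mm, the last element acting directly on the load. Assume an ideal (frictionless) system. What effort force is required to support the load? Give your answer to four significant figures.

175.2 N

Block-and-tackle MA = number of supporting rope parts = 6.
Wheel-and-axle MA = R/r = 52.5/6.2 = 8.4677.
Combined ideal MA = 6 × 8.4677 = 50.806.
Effort = load / MA = 8902 / 50.806 = 175.21 N.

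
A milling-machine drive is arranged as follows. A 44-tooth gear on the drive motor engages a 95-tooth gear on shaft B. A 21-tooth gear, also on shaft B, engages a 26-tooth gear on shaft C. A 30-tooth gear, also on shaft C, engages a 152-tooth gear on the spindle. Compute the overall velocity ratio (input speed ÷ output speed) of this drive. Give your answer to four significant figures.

13.54

Each stage contributes driven/driver: gear mesh 95/44 = 2.1591, gear mesh 26/21 = 1.2381, gear mesh 152/30 = 5.0667.
Overall: 2.1591 × 1.2381 × 5.0667 = 13.544.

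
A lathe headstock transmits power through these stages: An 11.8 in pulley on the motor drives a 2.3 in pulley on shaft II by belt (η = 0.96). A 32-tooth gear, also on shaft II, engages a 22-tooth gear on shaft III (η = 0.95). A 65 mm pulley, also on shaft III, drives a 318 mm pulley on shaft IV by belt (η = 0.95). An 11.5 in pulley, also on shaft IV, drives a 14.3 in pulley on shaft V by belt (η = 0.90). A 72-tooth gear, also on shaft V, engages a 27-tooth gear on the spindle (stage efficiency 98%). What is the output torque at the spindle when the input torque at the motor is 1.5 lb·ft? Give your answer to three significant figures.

0.350 lb·ft

belt 2.3/11.8 = 0.19492 → τ = 1.5·0.19492·0.96 = 0.28068 lb·ft
gear mesh 22/32 = 0.6875 → τ = 0.28068·0.6875·0.95 = 0.18332 lb·ft
belt 318/65 = 4.8923 → τ = 0.18332·4.8923·0.95 = 0.852 lb·ft
belt 14.3/11.5 = 1.2435 → τ = 0.852·1.2435·0.90 = 0.9535 lb·ft
gear mesh 27/72 = 0.375 → τ = 0.9535·0.375·0.98 = 0.35041 lb·ft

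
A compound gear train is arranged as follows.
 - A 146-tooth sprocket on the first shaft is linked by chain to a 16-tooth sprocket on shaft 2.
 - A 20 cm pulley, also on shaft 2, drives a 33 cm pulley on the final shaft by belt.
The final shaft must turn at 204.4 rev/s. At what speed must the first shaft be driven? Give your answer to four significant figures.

Overall ratio R = 0.10959 × 1.65 = 0.18082.
Required input speed = output speed × R = 204.4 × 0.18082 = 36.96 rev/s.

36.96 rev/s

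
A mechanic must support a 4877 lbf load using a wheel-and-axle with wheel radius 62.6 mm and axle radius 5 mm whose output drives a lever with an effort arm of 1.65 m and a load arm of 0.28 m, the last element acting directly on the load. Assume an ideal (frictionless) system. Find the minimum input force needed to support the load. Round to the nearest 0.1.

66.1 lbf

Wheel-and-axle MA = R/r = 62.6/5 = 12.52.
Lever MA = effort arm / load arm = 1.65/0.28 = 5.8929.
Combined ideal MA = 12.52 × 5.8929 = 73.779.
Effort = load / MA = 4877 / 73.779 = 66.103 lbf.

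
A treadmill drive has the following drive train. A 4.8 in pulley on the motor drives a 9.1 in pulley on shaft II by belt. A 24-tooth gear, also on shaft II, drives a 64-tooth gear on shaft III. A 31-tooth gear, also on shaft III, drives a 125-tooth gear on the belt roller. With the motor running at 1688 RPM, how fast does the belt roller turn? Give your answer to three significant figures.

82.8 RPM

the motor → shaft II (belt, 9.1/4.8): 1688 ÷ 1.8958 = 890.37 RPM
shaft II → shaft III (gear mesh, 64/24): 890.37 ÷ 2.6667 = 333.89 RPM
shaft III → the belt roller (gear mesh, 125/31): 333.89 ÷ 4.0323 = 82.805 RPM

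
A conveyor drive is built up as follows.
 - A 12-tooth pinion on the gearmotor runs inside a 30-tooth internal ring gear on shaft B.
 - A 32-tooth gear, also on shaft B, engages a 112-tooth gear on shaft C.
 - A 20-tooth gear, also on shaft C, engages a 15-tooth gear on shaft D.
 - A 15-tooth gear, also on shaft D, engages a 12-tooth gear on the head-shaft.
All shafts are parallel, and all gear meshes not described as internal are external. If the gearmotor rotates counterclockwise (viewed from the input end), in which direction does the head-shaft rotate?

the gearmotor → shaft B: internal mesh, same direction → CCW.
shaft B → shaft C: external mesh, 1 reversal → CW.
shaft C → shaft D: external mesh, 1 reversal → CCW.
shaft D → the head-shaft: external mesh, 1 reversal → CW.
3 reversals in total — an odd number — so the head-shaft turns opposite to the gearmotor.

clockwise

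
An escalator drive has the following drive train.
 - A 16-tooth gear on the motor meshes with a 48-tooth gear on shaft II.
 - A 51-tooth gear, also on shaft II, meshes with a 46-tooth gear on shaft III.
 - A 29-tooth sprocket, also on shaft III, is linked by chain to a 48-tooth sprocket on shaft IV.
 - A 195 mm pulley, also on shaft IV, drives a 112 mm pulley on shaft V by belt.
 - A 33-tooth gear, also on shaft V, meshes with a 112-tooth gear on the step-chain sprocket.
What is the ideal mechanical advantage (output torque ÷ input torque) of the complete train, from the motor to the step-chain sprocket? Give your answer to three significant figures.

8.73

Each stage contributes driven/driver: gear mesh 48/16 = 3, gear mesh 46/51 = 0.90196, chain 48/29 = 1.6552, belt 112/195 = 0.57436, gear mesh 112/33 = 3.3939.
Overall: 3 × 0.90196 × 1.6552 × 0.57436 × 3.3939 = 8.7305.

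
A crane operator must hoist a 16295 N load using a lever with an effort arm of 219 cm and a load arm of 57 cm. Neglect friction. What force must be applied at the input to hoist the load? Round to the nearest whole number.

4241 N

Lever MA = effort arm / load arm = 219/57 = 3.8421.
Effort = load / MA = 16295 / 3.8421 = 4241.2 N.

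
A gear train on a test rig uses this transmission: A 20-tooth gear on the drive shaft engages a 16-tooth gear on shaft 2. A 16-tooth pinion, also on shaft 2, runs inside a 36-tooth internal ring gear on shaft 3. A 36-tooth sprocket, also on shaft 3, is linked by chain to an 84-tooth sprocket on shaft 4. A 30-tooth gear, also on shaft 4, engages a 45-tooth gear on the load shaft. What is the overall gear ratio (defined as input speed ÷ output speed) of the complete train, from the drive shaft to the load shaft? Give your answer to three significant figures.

Each stage contributes driven/driver: gear mesh 16/20 = 0.8, internal gear 36/16 = 2.25, chain 84/36 = 2.3333, gear mesh 45/30 = 1.5.
Overall: 0.8 × 2.25 × 2.3333 × 1.5 = 6.3.

6.30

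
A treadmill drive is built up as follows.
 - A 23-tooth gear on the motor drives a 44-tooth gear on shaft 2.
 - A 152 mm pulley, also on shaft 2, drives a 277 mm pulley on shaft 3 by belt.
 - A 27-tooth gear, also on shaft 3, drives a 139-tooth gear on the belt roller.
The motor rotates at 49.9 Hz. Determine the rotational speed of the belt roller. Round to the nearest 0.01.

the motor → shaft 2 (gear mesh, 44/23): 49.9 ÷ 1.913 = 26.084 Hz
shaft 2 → shaft 3 (belt, 277/152): 26.084 ÷ 1.8224 = 14.313 Hz
shaft 3 → the belt roller (gear mesh, 139/27): 14.313 ÷ 5.1481 = 2.7803 Hz

2.78 Hz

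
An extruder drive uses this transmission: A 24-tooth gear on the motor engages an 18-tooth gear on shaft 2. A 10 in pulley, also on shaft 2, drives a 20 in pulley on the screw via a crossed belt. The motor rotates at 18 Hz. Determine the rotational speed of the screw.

12 Hz

Gear mesh: ratio = 18/24 = 0.75, so shaft 2 turns at 18 / 0.75 = 24 Hz.
Belt: ratio = 20/10 = 2, so the screw turns at 24 / 2 = 12 Hz.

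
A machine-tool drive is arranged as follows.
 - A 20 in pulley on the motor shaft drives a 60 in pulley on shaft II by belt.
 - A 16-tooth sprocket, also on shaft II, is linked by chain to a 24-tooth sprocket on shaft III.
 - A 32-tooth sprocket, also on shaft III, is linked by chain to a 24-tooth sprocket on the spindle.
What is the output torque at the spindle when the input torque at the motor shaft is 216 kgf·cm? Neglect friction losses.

729 kgf·cm

Belt: ratio = 60/20 = 3; torque at shaft II = 216 × 3 = 648 kgf·cm.
Chain: ratio = 24/16 = 1.5; torque at shaft III = 648 × 1.5 = 972 kgf·cm.
Chain: ratio = 24/32 = 0.75; torque at the spindle = 972 × 0.75 = 729 kgf·cm.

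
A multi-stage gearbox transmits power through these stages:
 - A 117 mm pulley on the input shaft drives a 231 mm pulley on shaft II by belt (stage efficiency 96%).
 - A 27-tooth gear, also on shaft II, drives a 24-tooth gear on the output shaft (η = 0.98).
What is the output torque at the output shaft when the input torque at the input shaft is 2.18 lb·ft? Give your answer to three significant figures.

belt 231/117 = 1.9744 → τ = 2.18·1.9744·0.96 = 4.1319 lb·ft
gear mesh 24/27 = 0.88889 → τ = 4.1319·0.88889·0.98 = 3.5994 lb·ft

3.60 lb·ft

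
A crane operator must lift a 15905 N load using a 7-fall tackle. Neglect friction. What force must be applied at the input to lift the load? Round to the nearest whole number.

2272 N

Block-and-tackle MA = number of supporting rope parts = 7.
Effort = load / MA = 15905 / 7 = 2272.1 N.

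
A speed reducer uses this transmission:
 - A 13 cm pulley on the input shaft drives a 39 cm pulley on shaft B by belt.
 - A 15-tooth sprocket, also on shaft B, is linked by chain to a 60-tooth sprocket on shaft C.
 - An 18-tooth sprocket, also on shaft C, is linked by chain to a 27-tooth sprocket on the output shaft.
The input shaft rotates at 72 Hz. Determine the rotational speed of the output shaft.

4 Hz

the input shaft → shaft B (belt, 39/13): 72 ÷ 3 = 24 Hz
shaft B → shaft C (chain, 60/15): 24 ÷ 4 = 6 Hz
shaft C → the output shaft (chain, 27/18): 6 ÷ 1.5 = 4 Hz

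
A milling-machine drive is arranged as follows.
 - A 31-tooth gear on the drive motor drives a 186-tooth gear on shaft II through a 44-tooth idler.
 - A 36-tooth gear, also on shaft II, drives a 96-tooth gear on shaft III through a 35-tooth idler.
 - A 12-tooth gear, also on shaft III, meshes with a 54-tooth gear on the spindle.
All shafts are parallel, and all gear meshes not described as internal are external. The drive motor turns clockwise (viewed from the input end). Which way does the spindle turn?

the drive motor → shaft II: driver → idler → driven is 2 external meshes, 2 reversals → CW.
shaft II → shaft III: driver → idler → driven is 2 external meshes, 2 reversals → CW.
shaft III → the spindle: external mesh, 1 reversal → CCW.
5 reversals in total — an odd number — so the spindle turns opposite to the drive motor.

anticlockwise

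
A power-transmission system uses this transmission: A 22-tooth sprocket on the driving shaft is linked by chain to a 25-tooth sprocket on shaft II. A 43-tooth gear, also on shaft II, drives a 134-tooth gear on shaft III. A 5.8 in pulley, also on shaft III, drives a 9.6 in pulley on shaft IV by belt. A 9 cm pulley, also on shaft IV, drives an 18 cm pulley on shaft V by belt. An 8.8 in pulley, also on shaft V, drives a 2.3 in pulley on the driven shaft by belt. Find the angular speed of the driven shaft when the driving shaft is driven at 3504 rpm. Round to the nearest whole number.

Chain: ratio = 25/22 = 1.1364, so shaft II turns at 3504 / 1.1364 = 3083.5 rpm.
Gear mesh: ratio = 134/43 = 3.1163, so shaft III turns at 3083.5 / 3.1163 = 989.49 rpm.
Belt: ratio = 9.6/5.8 = 1.6552, so shaft IV turns at 989.49 / 1.6552 = 597.82 rpm.
Belt: ratio = 18/9 = 2, so shaft V turns at 597.82 / 2 = 298.91 rpm.
Belt: ratio = 2.3/8.8 = 0.26136, so the driven shaft turns at 298.91 / 0.26136 = 1143.6 rpm.

1144 rpm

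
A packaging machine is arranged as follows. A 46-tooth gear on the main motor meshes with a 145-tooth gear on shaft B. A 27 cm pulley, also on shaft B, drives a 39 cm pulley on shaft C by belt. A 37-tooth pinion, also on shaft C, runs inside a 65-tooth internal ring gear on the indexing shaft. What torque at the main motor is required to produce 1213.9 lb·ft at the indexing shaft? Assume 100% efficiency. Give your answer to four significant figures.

Overall ratio R = 3.1522 × 1.4444 × 1.7568 = 7.9988.
Input torque = output torque / R = 1213.9 / 7.9988 = 151.76 lb·ft.

151.8 lb·ft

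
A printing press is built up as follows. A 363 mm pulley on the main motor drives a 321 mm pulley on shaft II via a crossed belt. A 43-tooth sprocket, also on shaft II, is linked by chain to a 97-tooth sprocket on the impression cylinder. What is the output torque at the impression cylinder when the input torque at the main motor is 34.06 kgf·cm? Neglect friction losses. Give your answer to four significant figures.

After the belt (321/363): 34.06 × 0.8843 = 30.119 kgf·cm
After the chain (97/43): 30.119 × 2.2558 = 67.943 kgf·cm

67.94 kgf·cm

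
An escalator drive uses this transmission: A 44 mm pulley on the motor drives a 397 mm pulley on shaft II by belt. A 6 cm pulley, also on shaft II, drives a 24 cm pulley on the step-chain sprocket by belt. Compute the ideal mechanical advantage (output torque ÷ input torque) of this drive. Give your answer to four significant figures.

36.09

Each stage contributes driven/driver: belt 397/44 = 9.0227, belt 24/6 = 4.
Overall: 9.0227 × 4 = 36.091.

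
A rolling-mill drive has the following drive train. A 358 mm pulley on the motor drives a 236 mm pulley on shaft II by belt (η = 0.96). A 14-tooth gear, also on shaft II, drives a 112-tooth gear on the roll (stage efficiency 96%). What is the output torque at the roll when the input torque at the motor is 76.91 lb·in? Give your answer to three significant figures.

After the belt (236/358): 76.91 × 0.65922 × 0.96 = 48.672 lb·in
After the gear mesh (112/14): 48.672 × 8 × 0.96 = 373.8 lb·in

374 lb·in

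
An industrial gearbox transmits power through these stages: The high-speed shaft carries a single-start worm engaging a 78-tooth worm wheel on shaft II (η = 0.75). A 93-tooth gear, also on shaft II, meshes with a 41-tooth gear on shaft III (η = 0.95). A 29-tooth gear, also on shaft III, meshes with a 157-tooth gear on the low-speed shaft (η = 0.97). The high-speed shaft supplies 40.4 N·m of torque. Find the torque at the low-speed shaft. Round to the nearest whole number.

5198 N·m

After the worm (78/1): 40.4 × 78 × 0.75 = 2363.4 N·m
After the gear mesh (41/93): 2363.4 × 0.44086 × 0.95 = 989.83 N·m
After the gear mesh (157/29): 989.83 × 5.4138 × 0.97 = 5198 N·m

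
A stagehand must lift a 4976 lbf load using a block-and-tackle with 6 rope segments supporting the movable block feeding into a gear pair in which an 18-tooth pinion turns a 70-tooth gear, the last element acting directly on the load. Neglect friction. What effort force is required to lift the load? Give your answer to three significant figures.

213 lbf

Block-and-tackle MA = number of supporting rope parts = 6.
Gear pair MA = 70/18 = 3.8889.
Combined ideal MA = 6 × 3.8889 = 23.333.
Effort = load / MA = 4976 / 23.333 = 213.26 lbf.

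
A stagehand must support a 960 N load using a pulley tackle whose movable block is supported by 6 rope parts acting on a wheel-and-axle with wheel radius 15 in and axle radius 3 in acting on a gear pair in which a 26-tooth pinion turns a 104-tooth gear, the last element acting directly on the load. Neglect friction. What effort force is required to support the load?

Block-and-tackle MA = number of supporting rope parts = 6.
Wheel-and-axle MA = R/r = 15/3 = 5.
Gear pair MA = 104/26 = 4.
Combined ideal MA = 6 × 5 × 4 = 120.
Effort = load / MA = 960 / 120 = 8 N.

8 N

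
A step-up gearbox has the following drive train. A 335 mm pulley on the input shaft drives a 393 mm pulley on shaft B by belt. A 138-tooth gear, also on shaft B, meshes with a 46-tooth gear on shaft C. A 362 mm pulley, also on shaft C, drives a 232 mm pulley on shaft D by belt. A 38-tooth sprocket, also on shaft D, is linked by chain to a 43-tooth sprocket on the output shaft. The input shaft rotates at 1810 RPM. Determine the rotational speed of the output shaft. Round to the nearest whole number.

belt 393/335 = 1.1731 → 1810/1.1731 = 1542.9 RPM
gear mesh 46/138 = 0.33333 → 1542.9/0.33333 = 4628.6 RPM
belt 232/362 = 0.64088 → 4628.6/0.64088 = 7222.3 RPM
chain 43/38 = 1.1316 → 7222.3/1.1316 = 6382.5 RPM

6382 RPM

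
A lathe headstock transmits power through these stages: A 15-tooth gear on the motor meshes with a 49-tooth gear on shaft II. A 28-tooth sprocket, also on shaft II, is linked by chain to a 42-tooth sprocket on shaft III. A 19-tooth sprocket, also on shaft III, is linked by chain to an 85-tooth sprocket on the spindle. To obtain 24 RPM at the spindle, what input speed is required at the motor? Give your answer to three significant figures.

526 RPM

Overall ratio R = 3.2667 × 1.5 × 4.4737 = 21.921.
Required input speed = output speed × R = 24 × 21.921 = 526.11 RPM.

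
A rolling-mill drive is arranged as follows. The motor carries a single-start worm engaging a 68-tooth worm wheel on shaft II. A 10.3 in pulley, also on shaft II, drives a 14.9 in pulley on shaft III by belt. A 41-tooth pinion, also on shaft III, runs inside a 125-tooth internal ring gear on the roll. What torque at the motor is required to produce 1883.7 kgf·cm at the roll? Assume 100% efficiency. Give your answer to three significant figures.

6.28 kgf·cm

Overall ratio R = 68 × 1.4466 × 3.0488 = 299.91.
Input torque = output torque / R = 1883.7 / 299.91 = 6.281 kgf·cm.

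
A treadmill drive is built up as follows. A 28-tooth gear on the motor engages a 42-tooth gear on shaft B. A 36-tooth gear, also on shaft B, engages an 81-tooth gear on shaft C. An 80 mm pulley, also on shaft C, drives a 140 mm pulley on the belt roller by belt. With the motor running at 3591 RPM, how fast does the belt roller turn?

Gear mesh: ratio = 42/28 = 1.5, so shaft B turns at 3591 / 1.5 = 2394 RPM.
Gear mesh: ratio = 81/36 = 2.25, so shaft C turns at 2394 / 2.25 = 1064 RPM.
Belt: ratio = 140/80 = 1.75, so the belt roller turns at 1064 / 1.75 = 608 RPM.

608 RPM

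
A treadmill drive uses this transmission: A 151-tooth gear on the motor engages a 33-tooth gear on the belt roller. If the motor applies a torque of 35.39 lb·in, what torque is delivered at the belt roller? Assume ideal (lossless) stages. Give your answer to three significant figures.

Gear mesh: ratio = 33/151 = 0.21854; torque at the belt roller = 35.39 × 0.21854 = 7.7342 lb·in.

7.73 lb·in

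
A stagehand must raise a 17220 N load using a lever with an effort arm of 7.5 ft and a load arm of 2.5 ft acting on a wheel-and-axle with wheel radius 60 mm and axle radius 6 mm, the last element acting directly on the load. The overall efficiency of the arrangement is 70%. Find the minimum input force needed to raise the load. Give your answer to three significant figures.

820 N

Lever MA = effort arm / load arm = 7.5/2.5 = 3.
Wheel-and-axle MA = R/r = 60/6 = 10.
Combined ideal MA = 3 × 10 = 30.
Actual MA = 30 × 0.70 = 21.
Effort = load / actual MA = 17220 / 21 = 820 N.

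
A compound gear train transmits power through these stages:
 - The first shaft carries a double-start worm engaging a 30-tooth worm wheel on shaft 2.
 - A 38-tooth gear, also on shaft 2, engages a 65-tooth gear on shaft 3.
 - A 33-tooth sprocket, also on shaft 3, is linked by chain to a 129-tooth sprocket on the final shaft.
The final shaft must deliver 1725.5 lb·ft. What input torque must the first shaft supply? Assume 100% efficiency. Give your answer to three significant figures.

17.2 lb·ft

Overall ratio R = 15 × 1.7105 × 3.9091 = 100.3.
Input torque = output torque / R = 1725.5 / 100.3 = 17.204 lb·ft.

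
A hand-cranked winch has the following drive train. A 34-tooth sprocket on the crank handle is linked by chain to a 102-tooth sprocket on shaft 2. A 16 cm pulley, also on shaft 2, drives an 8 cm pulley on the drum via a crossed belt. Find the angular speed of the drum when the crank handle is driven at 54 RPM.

36 RPM

the crank handle → shaft 2 (chain, 102/34): 54 ÷ 3 = 18 RPM
shaft 2 → the drum (belt, 8/16): 18 ÷ 0.5 = 36 RPM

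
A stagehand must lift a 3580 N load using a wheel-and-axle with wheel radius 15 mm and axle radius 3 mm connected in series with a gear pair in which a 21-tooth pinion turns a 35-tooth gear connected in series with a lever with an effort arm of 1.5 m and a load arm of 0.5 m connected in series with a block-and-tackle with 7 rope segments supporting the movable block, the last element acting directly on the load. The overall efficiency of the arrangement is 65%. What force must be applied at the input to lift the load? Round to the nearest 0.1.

31.5 N

Wheel-and-axle MA = R/r = 15/3 = 5.
Gear pair MA = 35/21 = 1.6667.
Lever MA = effort arm / load arm = 1.5/0.5 = 3.
Block-and-tackle MA = number of supporting rope parts = 7.
Combined ideal MA = 5 × 1.6667 × 3 × 7 = 175.
Actual MA = 175 × 0.65 = 113.75.
Effort = load / actual MA = 3580 / 113.75 = 31.473 N.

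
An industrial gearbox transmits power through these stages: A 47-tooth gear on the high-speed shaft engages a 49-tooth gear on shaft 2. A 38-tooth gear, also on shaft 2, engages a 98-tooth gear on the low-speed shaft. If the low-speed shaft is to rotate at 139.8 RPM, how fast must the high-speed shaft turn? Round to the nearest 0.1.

375.9 RPM

Overall ratio R = 1.0426 × 2.5789 = 2.6887.
Required input speed = output speed × R = 139.8 × 2.6887 = 375.88 RPM.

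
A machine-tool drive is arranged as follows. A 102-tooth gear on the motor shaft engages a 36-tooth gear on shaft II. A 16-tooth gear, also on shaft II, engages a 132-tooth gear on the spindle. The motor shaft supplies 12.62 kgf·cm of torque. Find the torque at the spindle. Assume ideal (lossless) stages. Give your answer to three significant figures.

After the gear mesh (36/102): 12.62 × 0.35294 = 4.4541 kgf·cm
After the gear mesh (132/16): 4.4541 × 8.25 = 36.746 kgf·cm

36.7 kgf·cm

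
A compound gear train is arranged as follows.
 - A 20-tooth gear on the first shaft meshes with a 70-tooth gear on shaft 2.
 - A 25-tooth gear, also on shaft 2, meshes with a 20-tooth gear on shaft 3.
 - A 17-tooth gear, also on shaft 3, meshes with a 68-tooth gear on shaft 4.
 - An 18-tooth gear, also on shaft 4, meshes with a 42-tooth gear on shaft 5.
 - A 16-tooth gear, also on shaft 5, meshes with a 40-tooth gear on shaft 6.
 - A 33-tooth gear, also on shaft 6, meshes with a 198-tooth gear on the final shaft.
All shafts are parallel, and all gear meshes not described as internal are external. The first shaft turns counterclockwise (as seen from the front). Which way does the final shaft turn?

counterclockwise

the first shaft → shaft 2: external mesh, 1 reversal → CW.
shaft 2 → shaft 3: external mesh, 1 reversal → CCW.
shaft 3 → shaft 4: external mesh, 1 reversal → CW.
shaft 4 → shaft 5: external mesh, 1 reversal → CCW.
shaft 5 → shaft 6: external mesh, 1 reversal → CW.
shaft 6 → the final shaft: external mesh, 1 reversal → CCW.
6 reversals in total — an even number — so the final shaft turns the same way as the first shaft.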